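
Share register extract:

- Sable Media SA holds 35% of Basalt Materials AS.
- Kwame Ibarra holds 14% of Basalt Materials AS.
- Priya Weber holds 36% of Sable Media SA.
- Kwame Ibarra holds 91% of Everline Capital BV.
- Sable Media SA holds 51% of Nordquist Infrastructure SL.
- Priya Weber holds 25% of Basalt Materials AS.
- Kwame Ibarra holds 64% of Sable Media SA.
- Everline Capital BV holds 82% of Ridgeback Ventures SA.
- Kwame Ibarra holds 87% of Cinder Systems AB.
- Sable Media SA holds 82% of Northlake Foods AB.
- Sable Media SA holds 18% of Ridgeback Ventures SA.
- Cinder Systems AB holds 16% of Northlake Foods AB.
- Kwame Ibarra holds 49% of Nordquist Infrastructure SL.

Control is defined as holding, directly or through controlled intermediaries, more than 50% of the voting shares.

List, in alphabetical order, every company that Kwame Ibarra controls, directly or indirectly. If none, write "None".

Kwame holds 64% of Sable, so Kwame controls Sable.
Kwame holds 91% of Everline, so Kwame controls Everline.
Sable and Kwame together hold 51% + 49% = 100% of Nordquist, so Kwame controls Nordquist.
Kwame holds 87% of Cinder, so Kwame controls Cinder.
Sable and Everline together hold 18% + 82% = 100% of Ridgeback, so Kwame controls Ridgeback.
Sable and Cinder together hold 82% + 16% = 98% of Northlake, so Kwame controls Northlake.
No other company's threshold is met.

Cinder Systems AB, Everline Capital BV, Nordquist Infrastructure SL, Northlake Foods AB, Ridgeback Ventures SA, Sable Media SA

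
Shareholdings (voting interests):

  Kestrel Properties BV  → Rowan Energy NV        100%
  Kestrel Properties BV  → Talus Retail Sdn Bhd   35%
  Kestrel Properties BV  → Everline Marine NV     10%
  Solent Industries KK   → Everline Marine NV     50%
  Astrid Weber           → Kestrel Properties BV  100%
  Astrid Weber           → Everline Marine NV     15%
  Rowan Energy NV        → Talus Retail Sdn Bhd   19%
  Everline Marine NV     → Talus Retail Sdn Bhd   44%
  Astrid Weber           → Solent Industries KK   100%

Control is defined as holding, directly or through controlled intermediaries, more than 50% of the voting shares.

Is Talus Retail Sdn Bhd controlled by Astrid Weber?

Yes

Astrid holds 100% of Solent, so Astrid controls Solent.
Astrid holds 100% of Kestrel, so Astrid controls Kestrel.
Kestrel and Solent and Astrid together hold 10% + 50% + 15% = 75% of Everline, so Astrid controls Everline.
Kestrel holds 100% of Rowan, so Astrid controls Rowan.
Kestrel and Rowan and Everline together hold 35% + 19% + 44% = 98% of Talus, so Astrid controls Talus.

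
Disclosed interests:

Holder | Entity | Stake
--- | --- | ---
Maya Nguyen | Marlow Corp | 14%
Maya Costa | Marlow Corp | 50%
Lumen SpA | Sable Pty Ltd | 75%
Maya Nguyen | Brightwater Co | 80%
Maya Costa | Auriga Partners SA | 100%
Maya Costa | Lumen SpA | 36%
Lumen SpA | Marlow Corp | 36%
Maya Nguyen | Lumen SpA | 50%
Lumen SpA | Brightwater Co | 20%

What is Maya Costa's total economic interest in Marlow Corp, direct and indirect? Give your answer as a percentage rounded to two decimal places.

Maya Costa reaches Marlow along 2 paths.
Via Lumen: 36% × 36% = 12.96%.
Direct stake: 50% = 50%.
Total: 12.96% + 50% = 62.96%.

62.96%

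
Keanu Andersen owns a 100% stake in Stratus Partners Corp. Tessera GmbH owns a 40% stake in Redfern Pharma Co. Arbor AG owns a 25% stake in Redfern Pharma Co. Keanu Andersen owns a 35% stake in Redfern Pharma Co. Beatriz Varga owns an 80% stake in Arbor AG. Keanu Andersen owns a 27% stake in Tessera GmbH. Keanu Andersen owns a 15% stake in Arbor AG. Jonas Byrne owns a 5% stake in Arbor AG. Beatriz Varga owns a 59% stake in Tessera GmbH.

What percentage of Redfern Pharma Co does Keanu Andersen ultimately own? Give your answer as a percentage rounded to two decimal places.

Keanu reaches Redfern along 3 paths.
Direct stake: 35% = 35%.
Via Arbor: 15% × 25% = 3.75%.
Via Tessera: 27% × 40% = 10.8%.
Total: 35% + 3.75% + 10.8% = 49.55%.

49.55%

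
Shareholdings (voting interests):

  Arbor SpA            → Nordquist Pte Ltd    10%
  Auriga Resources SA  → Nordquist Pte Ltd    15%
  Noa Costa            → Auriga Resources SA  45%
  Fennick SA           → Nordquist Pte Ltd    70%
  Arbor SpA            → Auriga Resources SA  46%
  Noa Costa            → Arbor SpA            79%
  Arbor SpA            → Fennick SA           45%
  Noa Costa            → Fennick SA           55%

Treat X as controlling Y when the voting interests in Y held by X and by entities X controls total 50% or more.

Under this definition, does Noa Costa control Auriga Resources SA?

Noa holds 79% of Arbor, so Noa controls Arbor.
Arbor and Noa together hold 46% + 45% = 91% of Auriga, so Noa controls Auriga.

Yes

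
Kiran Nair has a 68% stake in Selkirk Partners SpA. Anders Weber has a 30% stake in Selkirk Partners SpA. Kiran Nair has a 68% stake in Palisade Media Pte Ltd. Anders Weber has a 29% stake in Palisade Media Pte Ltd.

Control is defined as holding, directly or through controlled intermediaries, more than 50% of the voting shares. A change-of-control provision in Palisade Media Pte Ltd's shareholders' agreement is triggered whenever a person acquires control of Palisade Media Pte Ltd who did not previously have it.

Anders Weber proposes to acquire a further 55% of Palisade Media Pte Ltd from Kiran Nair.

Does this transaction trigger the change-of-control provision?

The purchase adds only to Anders's holdings (Kiran's stake shrinks), so Anders is the only person who could newly come to control Palisade.
Anders's largest direct stake is 30% in Selkirk, which does not meet the threshold, so Anders controls no company.
In Palisade, Anders's side holds only 29%, not > 50%.
So before the transaction, Anders does not control Palisade.
After the purchase, Anders's direct stake in Palisade rises to 29% + 55% = 84%, and Kiran's stake falls to 13%.
Anders holds 84% of Palisade, so Anders controls Palisade.
Anders did not control Palisade before and does after, so the clause is triggered.

Yes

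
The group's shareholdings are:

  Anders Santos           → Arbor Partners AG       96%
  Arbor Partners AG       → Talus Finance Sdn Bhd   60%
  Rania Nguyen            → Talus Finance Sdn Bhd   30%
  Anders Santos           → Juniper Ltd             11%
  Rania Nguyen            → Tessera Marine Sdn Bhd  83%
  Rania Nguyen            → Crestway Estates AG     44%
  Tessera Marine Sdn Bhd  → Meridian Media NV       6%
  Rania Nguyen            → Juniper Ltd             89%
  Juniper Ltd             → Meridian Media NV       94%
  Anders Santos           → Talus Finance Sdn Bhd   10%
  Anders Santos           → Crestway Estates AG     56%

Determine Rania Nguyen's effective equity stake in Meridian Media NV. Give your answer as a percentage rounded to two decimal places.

88.64%

Rania reaches Meridian along 2 paths.
Via Juniper: 89% × 94% = 83.66%.
Via Tessera: 83% × 6% = 4.98%.
Total: 83.66% + 4.98% = 88.64%.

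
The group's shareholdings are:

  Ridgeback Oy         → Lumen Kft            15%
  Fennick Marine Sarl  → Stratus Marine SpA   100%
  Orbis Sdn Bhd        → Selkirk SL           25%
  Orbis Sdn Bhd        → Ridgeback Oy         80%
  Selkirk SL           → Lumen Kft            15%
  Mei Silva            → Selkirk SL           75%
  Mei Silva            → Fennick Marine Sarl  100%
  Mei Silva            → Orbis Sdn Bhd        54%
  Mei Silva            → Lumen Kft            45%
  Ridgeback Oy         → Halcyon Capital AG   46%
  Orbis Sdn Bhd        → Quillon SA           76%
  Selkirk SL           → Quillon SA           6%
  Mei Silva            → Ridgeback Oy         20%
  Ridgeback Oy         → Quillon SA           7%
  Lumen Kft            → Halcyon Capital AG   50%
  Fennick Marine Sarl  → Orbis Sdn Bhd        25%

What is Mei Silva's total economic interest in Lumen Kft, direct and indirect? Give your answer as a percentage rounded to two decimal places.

Mei reaches Lumen along 7 paths.
Via Fennick → Orbis → Ridgeback: 100% × 25% × 80% × 15% = 3%.
Via Orbis → Ridgeback: 54% × 80% × 15% = 6.48%.
Via Ridgeback: 20% × 15% = 3%.
Direct stake: 45% = 45%.
Via Selkirk: 75% × 15% = 11.25%.
Via Fennick → Orbis → Selkirk: 100% × 25% × 25% × 15% = 0.9375%.
Via Orbis → Selkirk: 54% × 25% × 15% = 2.025%.
Total: 3% + 6.48% + 3% + 45% + 11.25% + 0.9375% + 2.025% = 71.6925%.
Rounded: 71.69%.

71.69%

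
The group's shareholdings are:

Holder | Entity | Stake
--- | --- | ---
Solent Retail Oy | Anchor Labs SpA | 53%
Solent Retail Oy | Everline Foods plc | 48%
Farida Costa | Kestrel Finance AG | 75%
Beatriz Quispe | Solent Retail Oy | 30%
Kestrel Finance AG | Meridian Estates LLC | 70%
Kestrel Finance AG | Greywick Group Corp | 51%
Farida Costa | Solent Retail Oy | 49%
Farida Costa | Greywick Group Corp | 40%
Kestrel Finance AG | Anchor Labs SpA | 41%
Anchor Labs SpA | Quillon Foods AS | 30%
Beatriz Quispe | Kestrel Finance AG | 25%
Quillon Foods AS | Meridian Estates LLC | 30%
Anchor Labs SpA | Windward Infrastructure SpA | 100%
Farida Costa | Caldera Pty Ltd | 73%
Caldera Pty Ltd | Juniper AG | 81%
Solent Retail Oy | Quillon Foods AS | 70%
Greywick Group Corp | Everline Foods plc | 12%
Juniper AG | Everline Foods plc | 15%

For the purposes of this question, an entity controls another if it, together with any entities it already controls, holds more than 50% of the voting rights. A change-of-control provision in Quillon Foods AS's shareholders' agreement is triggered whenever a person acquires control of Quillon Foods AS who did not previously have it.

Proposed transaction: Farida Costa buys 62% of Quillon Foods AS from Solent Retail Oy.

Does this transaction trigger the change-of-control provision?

The purchase adds only to Farida's holdings (Solent's stake shrinks), so Farida is the only person who could newly come to control Quillon.
Farida holds 75% of Kestrel, so Farida controls Kestrel.
Farida holds 73% of Caldera, so Farida controls Caldera.
Caldera holds 81% of Juniper, so Farida controls Juniper.
Farida and Kestrel together hold 40% + 51% = 91% of Greywick, so Farida controls Greywick.
Kestrel holds 70% of Meridian, so Farida controls Meridian.
Neither Farida nor any entity Farida controls holds any voting interest in Quillon.
So before the transaction, Farida does not control Quillon.
After the purchase, Farida holds 62% of Quillon directly, and Solent's stake falls to 8%.
Farida holds 62% of Quillon, so Farida controls Quillon.
Farida did not control Quillon before and does after, so the clause is triggered.

Yes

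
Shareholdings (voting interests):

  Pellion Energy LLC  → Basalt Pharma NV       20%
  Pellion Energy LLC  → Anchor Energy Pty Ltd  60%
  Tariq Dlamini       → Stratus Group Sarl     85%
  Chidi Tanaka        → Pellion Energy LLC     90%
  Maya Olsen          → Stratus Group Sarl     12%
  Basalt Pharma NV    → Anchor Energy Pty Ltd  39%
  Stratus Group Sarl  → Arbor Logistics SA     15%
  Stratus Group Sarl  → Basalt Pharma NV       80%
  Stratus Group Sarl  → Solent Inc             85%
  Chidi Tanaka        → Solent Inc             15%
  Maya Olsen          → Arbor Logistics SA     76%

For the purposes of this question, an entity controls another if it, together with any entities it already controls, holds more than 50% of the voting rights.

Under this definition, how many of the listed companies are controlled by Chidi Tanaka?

Chidi holds 90% of Pellion, so Chidi controls Pellion.
Pellion holds 60% of Anchor, so Chidi controls Anchor.
No other company's threshold is met.
Chidi controls 2 companies.

2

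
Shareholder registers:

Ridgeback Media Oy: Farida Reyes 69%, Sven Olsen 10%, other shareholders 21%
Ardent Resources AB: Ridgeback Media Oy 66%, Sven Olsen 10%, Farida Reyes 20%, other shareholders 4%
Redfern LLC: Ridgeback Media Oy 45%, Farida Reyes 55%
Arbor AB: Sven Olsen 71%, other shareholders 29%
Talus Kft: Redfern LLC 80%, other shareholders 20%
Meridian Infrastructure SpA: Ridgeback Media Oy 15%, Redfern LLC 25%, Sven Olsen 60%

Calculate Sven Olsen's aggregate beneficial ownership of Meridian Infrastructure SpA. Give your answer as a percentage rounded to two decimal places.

Sven reaches Meridian along 3 paths.
Via Ridgeback: 10% × 15% = 1.5%.
Via Ridgeback → Redfern: 10% × 45% × 25% = 1.125%.
Direct stake: 60% = 60%.
Total: 1.5% + 1.125% + 60% = 62.625%.
Rounded: 62.63%.

62.63%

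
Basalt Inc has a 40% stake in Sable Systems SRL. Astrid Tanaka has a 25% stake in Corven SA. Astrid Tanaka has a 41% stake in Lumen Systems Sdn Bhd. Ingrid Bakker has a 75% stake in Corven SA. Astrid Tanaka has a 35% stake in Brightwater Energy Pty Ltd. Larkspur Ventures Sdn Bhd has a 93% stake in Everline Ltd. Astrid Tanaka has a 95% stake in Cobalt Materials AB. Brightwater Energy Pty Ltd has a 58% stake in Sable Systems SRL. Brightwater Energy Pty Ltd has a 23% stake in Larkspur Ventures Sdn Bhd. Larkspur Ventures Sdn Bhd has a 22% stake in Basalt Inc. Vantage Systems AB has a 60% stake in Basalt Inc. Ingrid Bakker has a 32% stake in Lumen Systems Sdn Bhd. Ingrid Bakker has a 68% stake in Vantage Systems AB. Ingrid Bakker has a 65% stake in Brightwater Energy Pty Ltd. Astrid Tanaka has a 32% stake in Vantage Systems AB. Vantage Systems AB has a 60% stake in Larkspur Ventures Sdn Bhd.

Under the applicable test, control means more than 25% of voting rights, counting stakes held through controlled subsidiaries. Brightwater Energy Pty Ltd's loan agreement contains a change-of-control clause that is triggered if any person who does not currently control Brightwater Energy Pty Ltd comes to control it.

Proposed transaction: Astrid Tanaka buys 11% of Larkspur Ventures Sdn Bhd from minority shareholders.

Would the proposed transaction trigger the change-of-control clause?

The purchase changes only Astrid's holdings, so Astrid is the only person who could newly come to control Brightwater.
Astrid holds 35% of Brightwater, so Astrid controls Brightwater.
So Astrid already controls Brightwater before the transaction.
After the purchase, Astrid holds 11% of Larkspur directly.
Astrid controlled Brightwater already, so this is not a new person acquiring control; every other person's position is unchanged or reduced.
No new person acquires control, so the clause is not triggered.

No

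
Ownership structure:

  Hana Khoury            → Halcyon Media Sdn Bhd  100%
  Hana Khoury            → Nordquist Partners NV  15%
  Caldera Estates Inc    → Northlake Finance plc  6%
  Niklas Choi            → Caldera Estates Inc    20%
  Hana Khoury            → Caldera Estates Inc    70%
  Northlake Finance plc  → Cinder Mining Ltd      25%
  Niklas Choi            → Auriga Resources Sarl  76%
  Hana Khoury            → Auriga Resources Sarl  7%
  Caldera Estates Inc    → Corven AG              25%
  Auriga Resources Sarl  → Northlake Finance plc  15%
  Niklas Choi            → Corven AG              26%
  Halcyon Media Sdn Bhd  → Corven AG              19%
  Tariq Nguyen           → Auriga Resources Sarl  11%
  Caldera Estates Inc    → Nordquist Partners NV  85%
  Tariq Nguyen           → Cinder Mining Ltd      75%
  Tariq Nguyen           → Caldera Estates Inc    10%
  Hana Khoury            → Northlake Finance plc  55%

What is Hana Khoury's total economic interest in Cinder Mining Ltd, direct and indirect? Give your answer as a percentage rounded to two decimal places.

15.06%

Hana reaches Cinder along 3 paths.
Via Caldera → Northlake: 70% × 6% × 25% = 1.05%.
Via Northlake: 55% × 25% = 13.75%.
Via Auriga → Northlake: 7% × 15% × 25% = 0.2625%.
Total: 1.05% + 13.75% + 0.2625% = 15.0625%.
Rounded: 15.06%.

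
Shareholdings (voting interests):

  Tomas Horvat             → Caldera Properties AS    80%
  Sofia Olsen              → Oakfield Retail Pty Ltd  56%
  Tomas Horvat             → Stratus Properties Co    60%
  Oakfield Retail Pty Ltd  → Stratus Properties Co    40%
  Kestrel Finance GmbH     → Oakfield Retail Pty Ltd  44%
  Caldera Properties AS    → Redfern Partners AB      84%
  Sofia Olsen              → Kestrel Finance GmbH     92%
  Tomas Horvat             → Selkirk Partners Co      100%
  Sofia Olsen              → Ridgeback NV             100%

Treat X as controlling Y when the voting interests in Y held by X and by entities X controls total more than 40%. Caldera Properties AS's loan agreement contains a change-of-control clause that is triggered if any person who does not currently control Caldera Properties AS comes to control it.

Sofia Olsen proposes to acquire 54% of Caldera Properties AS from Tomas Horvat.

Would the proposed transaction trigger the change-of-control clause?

The purchase adds only to Sofia's holdings (Tomas's stake shrinks), so Sofia is the only person who could newly come to control Caldera.
Sofia holds 92% of Kestrel, so Sofia controls Kestrel.
Sofia and Kestrel together hold 56% + 44% = 100% of Oakfield, so Sofia controls Oakfield.
Sofia holds 100% of Ridgeback, so Sofia controls Ridgeback.
Neither Sofia nor any entity Sofia controls holds any voting interest in Caldera.
So before the transaction, Sofia does not control Caldera.
After the purchase, Sofia holds 54% of Caldera directly, and Tomas's stake falls to 26%.
Sofia holds 54% of Caldera, so Sofia controls Caldera.
Sofia did not control Caldera before and does after, so the clause is triggered.

Yes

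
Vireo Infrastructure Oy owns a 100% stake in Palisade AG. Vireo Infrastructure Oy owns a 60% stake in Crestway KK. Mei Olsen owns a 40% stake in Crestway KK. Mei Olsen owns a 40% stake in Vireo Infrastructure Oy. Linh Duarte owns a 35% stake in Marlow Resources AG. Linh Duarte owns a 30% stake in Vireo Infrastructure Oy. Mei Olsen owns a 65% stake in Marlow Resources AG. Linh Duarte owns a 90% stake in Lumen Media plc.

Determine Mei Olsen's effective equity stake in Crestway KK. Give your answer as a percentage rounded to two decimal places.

Mei reaches Crestway along 2 paths.
Via Vireo: 40% × 60% = 24%.
Direct stake: 40% = 40%.
Total: 24% + 40% = 64%.
Rounded: 64.00%.

64.00%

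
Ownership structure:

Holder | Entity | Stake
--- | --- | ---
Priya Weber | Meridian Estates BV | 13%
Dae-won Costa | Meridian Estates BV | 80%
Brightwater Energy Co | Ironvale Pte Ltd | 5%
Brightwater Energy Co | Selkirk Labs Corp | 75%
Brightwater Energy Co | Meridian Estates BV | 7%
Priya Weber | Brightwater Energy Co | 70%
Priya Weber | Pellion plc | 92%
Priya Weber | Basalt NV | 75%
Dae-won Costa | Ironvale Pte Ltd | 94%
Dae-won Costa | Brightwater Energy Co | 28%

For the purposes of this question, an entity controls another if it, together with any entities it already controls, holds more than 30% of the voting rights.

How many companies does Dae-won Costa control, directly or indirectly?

2

Dae-won holds 80% of Meridian, so Dae-won controls Meridian.
Dae-won holds 94% of Ironvale, so Dae-won controls Ironvale.
No other company's threshold is met.
Dae-won controls 2 companies.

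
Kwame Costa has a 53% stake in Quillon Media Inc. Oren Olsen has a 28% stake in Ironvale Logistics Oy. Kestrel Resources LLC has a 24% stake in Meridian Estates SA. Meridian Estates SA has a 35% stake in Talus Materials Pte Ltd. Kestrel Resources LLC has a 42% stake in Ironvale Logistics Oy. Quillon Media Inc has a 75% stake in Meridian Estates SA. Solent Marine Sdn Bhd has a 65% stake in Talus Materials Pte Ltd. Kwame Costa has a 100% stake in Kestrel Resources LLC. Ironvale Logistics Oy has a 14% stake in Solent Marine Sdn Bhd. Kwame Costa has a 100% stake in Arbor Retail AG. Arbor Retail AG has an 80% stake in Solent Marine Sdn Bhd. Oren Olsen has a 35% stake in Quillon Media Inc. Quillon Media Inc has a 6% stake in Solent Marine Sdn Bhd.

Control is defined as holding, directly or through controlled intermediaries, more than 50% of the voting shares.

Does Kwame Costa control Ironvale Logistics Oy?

No

Kwame holds 100% of Arbor, so Kwame controls Arbor.
Kwame holds 100% of Kestrel, so Kwame controls Kestrel.
Kwame holds 53% of Quillon, so Kwame controls Quillon.
Quillon and Arbor together hold 6% + 80% = 86% of Solent, so Kwame controls Solent.
Quillon and Kestrel together hold 75% + 24% = 99% of Meridian, so Kwame controls Meridian.
Solent and Meridian together hold 65% + 35% = 100% of Talus, so Kwame controls Talus.
In Ironvale, Kwame's side holds only 42%, not > 50%.
So Kwame does not control Ironvale.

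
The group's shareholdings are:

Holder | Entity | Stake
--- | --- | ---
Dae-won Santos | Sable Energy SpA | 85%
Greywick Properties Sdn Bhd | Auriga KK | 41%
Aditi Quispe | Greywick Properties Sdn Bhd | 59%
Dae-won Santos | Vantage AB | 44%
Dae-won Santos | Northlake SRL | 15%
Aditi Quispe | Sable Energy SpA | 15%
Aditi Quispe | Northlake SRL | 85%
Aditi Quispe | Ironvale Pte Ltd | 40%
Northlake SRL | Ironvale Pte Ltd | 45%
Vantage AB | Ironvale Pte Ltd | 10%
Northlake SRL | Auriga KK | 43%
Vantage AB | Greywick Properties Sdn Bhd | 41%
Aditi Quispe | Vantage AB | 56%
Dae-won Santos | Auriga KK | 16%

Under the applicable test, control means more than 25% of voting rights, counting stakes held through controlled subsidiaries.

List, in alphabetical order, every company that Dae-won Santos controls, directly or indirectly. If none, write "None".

Dae-won holds 44% of Vantage, so Dae-won controls Vantage.
Dae-won holds 85% of Sable, so Dae-won controls Sable.
Vantage holds 41% of Greywick, so Dae-won controls Greywick.
Dae-won and Greywick together hold 16% + 41% = 57% of Auriga, so Dae-won controls Auriga.
No other company's threshold is met.

Auriga KK, Greywick Properties Sdn Bhd, Sable Energy SpA, Vantage AB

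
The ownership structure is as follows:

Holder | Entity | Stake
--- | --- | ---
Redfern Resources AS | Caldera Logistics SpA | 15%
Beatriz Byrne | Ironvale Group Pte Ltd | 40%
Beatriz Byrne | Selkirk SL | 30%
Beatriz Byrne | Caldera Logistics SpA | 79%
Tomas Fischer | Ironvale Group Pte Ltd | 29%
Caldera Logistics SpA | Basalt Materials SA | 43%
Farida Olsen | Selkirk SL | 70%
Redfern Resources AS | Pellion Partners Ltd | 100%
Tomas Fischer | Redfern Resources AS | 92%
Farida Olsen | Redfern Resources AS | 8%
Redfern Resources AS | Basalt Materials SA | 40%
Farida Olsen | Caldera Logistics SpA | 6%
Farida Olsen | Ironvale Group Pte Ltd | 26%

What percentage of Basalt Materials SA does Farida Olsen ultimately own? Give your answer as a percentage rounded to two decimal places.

Farida reaches Basalt along 3 paths.
Via Redfern: 8% × 40% = 3.2%.
Via Redfern → Caldera: 8% × 15% × 43% = 0.516%.
Via Caldera: 6% × 43% = 2.58%.
Total: 3.2% + 0.516% + 2.58% = 6.296%.
Rounded: 6.30%.

6.30%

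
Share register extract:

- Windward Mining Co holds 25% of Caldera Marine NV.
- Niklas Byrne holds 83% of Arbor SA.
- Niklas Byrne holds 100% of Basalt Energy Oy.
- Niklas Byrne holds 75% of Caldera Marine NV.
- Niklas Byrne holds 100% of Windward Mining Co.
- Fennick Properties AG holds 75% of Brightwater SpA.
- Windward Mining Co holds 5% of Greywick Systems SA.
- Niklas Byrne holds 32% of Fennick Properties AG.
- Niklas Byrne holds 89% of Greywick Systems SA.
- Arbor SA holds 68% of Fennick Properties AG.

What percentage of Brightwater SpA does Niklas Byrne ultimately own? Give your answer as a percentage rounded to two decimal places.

66.33%

Niklas reaches Brightwater along 2 paths.
Via Arbor → Fennick: 83% × 68% × 75% = 42.33%.
Via Fennick: 32% × 75% = 24%.
Total: 42.33% + 24% = 66.33%.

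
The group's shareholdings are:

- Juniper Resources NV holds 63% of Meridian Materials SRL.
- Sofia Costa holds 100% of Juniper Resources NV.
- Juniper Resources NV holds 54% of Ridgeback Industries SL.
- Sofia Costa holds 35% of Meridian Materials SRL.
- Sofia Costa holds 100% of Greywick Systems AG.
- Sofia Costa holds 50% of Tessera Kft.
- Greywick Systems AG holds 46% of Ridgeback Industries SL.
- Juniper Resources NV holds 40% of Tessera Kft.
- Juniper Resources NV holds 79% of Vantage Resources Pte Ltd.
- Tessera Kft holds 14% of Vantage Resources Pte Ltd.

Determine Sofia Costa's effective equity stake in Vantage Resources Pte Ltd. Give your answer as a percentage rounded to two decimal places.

91.60%

Sofia reaches Vantage along 3 paths.
Via Juniper: 100% × 79% = 79%.
Via Tessera: 50% × 14% = 7%.
Via Juniper → Tessera: 100% × 40% × 14% = 5.6%.
Total: 79% + 7% + 5.6% = 91.6%.
Rounded: 91.60%.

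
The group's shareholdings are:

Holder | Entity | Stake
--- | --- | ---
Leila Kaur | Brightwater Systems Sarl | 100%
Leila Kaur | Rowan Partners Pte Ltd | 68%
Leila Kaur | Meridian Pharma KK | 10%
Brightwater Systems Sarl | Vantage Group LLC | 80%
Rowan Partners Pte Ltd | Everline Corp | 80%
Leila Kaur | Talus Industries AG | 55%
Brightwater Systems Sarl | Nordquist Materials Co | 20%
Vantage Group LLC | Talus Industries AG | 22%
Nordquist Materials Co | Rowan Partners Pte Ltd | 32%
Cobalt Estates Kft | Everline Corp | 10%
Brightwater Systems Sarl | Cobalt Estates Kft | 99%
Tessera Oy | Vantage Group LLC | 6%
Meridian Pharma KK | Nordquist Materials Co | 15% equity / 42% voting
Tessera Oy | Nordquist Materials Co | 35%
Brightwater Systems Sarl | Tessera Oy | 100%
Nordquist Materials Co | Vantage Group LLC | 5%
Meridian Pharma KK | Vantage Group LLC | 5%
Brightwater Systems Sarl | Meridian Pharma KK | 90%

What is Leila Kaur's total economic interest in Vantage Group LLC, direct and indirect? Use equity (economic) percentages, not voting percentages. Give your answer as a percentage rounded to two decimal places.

Leila reaches Vantage along 8 paths.
Via Meridian → Nordquist: 10% × 15% × 5% = 0.075%.
Via Brightwater → Meridian → Nordquist: 100% × 90% × 15% × 5% = 0.675%.
Via Brightwater → Tessera → Nordquist: 100% × 100% × 35% × 5% = 1.75%.
Via Brightwater → Nordquist: 100% × 20% × 5% = 1%.
Via Meridian: 10% × 5% = 0.5%.
Via Brightwater → Meridian: 100% × 90% × 5% = 4.5%.
Via Brightwater: 100% × 80% = 80%.
Via Brightwater → Tessera: 100% × 100% × 6% = 6%.
Total: 0.075% + 0.675% + 1.75% + 1% + 0.5% + 4.5% + 80% + 6% = 94.5%.
Rounded: 94.50%.

94.50%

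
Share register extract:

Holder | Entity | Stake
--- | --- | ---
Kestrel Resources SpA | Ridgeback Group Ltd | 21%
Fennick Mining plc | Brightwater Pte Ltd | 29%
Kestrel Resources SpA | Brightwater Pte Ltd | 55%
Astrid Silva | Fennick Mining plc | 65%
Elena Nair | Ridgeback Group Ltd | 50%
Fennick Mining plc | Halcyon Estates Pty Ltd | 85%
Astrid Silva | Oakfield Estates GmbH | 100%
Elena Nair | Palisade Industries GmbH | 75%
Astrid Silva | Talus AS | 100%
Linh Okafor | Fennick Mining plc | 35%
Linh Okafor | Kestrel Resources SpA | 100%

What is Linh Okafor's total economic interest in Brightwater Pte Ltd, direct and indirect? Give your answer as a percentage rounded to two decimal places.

65.15%

Linh reaches Brightwater along 2 paths.
Via Fennick: 35% × 29% = 10.15%.
Via Kestrel: 100% × 55% = 55%.
Total: 10.15% + 55% = 65.15%.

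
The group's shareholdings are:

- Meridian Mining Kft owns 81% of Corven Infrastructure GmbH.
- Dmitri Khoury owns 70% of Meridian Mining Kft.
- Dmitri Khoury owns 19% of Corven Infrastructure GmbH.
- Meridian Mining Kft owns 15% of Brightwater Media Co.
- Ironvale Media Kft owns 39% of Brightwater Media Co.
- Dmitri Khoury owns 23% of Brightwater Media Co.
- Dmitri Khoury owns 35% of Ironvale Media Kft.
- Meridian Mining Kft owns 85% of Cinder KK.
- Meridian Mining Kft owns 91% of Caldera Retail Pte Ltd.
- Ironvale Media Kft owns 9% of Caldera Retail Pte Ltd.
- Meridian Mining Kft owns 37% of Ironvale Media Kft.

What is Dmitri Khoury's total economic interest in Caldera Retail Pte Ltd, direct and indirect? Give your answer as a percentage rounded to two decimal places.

Dmitri reaches Caldera along 3 paths.
Via Meridian → Ironvale: 70% × 37% × 9% = 2.331%.
Via Ironvale: 35% × 9% = 3.15%.
Via Meridian: 70% × 91% = 63.7%.
Total: 2.331% + 3.15% + 63.7% = 69.181%.
Rounded: 69.18%.

69.18%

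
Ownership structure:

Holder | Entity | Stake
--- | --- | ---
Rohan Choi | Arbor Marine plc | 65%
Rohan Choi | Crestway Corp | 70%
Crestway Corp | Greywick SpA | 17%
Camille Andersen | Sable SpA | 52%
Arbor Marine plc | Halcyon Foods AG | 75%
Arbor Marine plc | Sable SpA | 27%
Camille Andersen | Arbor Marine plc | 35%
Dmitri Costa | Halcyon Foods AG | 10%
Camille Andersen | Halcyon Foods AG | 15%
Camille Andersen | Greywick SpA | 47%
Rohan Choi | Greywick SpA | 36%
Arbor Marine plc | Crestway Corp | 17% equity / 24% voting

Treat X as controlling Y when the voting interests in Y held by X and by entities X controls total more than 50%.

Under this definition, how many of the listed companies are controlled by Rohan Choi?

4

Rohan holds 65% of Arbor, so Rohan controls Arbor.
Arbor holds 75% of Halcyon, so Rohan controls Halcyon.
Arbor and Rohan together hold 24% + 70% = 94% of Crestway, so Rohan controls Crestway.
Rohan and Crestway together hold 36% + 17% = 53% of Greywick, so Rohan controls Greywick.
No other company's threshold is met.
Rohan controls 4 companies.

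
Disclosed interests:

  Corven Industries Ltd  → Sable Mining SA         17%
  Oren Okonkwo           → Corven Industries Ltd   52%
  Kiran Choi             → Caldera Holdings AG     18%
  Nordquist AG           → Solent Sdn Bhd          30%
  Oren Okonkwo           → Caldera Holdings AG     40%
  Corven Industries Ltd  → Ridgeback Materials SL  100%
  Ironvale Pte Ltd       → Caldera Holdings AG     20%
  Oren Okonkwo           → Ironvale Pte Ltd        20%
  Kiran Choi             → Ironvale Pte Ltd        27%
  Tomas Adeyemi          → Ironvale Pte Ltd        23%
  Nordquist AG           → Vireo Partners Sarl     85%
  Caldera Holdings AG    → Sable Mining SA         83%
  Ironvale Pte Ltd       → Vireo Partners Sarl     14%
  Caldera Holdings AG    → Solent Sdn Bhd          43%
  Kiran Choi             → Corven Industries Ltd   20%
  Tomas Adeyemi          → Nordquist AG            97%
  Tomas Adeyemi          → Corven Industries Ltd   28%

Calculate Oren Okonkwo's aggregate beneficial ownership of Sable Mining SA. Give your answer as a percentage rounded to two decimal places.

45.36%

Oren reaches Sable along 3 paths.
Via Corven: 52% × 17% = 8.84%.
Via Caldera: 40% × 83% = 33.2%.
Via Ironvale → Caldera: 20% × 20% × 83% = 3.32%.
Total: 8.84% + 33.2% + 3.32% = 45.36%.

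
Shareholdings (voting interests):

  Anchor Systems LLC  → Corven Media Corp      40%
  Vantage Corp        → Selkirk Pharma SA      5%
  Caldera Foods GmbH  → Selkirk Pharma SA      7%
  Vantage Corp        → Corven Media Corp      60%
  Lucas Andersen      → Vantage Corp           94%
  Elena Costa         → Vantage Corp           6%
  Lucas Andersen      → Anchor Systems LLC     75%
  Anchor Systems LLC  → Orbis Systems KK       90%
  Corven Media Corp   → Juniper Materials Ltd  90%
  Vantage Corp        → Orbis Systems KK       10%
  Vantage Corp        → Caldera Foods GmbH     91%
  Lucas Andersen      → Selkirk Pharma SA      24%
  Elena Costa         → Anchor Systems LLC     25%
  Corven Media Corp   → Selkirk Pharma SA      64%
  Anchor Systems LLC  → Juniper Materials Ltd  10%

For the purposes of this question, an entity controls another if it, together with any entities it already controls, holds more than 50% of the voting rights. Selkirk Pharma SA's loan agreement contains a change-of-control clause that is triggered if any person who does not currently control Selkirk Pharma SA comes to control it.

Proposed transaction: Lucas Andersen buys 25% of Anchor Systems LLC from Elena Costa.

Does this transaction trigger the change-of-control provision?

No

The purchase adds only to Lucas's holdings (Elena's stake shrinks), so Lucas is the only person who could newly come to control Selkirk.
Lucas holds 94% of Vantage, so Lucas controls Vantage.
Vantage holds 91% of Caldera, so Lucas controls Caldera.
Lucas holds 75% of Anchor, so Lucas controls Anchor.
Vantage and Anchor together hold 60% + 40% = 100% of Corven, so Lucas controls Corven.
Lucas and Corven and Caldera and Vantage together hold 24% + 64% + 7% + 5% = 100% of Selkirk, so Lucas controls Selkirk.
So Lucas already controls Selkirk before the transaction.
After the purchase, Lucas's direct stake in Anchor rises to 75% + 25% = 100%, and Elena's stake falls to 0%.
Lucas controlled Selkirk already, so this is not a new person acquiring control; every other person's position is unchanged or reduced.
No new person acquires control, so the clause is not triggered.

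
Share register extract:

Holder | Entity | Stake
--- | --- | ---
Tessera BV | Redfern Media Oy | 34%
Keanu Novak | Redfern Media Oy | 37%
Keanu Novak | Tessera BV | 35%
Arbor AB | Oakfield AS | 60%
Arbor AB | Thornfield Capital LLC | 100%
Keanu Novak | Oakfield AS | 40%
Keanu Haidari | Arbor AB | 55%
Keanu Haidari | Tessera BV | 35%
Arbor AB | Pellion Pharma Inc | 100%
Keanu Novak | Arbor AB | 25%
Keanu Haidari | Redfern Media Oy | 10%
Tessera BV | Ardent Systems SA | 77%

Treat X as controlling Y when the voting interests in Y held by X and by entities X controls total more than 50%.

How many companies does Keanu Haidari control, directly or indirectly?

4

Keanu Haidari holds 55% of Arbor, so Keanu Haidari controls Arbor.
Arbor holds 60% of Oakfield, so Keanu Haidari controls Oakfield.
Arbor holds 100% of Pellion, so Keanu Haidari controls Pellion.
Arbor holds 100% of Thornfield, so Keanu Haidari controls Thornfield.
No other company's threshold is met.
Keanu Haidari controls 4 companies.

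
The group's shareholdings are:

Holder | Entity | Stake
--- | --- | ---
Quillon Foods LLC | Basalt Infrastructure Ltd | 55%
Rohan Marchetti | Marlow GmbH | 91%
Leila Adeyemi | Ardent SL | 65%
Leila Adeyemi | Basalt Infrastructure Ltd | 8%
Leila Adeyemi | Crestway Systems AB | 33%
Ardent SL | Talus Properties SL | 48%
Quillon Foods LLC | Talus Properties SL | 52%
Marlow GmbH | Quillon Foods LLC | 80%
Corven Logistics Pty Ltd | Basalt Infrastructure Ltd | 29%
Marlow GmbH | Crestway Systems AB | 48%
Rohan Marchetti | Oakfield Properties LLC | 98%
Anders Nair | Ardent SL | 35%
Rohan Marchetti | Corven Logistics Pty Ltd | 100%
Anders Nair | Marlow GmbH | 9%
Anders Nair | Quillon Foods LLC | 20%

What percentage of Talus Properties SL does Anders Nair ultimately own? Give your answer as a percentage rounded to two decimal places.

30.94%

Anders reaches Talus along 3 paths.
Via Quillon: 20% × 52% = 10.4%.
Via Marlow → Quillon: 9% × 80% × 52% = 3.744%.
Via Ardent: 35% × 48% = 16.8%.
Total: 10.4% + 3.744% + 16.8% = 30.944%.
Rounded: 30.94%.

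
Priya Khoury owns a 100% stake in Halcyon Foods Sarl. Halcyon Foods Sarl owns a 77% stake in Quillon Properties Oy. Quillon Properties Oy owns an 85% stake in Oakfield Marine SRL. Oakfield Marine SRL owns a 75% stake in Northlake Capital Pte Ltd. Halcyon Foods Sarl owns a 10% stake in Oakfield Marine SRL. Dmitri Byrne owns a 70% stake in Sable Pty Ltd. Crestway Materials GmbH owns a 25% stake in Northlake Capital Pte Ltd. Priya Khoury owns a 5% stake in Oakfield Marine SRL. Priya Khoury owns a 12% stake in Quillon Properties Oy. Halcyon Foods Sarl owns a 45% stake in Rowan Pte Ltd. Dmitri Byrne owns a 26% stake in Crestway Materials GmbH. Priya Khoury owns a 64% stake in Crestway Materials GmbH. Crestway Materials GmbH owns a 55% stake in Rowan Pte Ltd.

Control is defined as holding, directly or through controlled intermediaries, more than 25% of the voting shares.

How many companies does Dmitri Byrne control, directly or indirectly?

3

Dmitri holds 70% of Sable, so Dmitri controls Sable.
Dmitri holds 26% of Crestway, so Dmitri controls Crestway.
Crestway holds 55% of Rowan, so Dmitri controls Rowan.
No other company's threshold is met.
Dmitri controls 3 companies.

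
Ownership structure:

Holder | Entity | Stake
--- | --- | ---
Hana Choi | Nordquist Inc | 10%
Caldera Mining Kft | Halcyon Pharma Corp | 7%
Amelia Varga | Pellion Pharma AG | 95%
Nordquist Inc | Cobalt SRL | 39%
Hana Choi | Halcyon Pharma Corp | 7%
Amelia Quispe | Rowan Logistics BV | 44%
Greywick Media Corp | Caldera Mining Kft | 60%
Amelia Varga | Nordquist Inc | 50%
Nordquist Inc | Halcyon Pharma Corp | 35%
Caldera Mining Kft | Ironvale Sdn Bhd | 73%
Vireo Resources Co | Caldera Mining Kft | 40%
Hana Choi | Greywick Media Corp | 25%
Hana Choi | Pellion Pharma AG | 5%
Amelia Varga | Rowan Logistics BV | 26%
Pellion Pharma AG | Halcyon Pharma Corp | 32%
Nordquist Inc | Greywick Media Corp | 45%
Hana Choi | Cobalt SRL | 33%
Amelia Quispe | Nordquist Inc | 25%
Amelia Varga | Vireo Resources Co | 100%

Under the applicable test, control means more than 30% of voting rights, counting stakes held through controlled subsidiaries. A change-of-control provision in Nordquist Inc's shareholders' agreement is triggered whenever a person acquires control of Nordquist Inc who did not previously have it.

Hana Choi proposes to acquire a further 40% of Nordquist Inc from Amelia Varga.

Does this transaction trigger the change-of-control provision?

Yes

The purchase adds only to Hana's holdings (Amelia Varga's stake shrinks), so Hana is the only person who could newly come to control Nordquist.
Hana holds 33% of Cobalt, so Hana controls Cobalt.
In Nordquist, Hana's side holds only 10%, not > 30%.
So before the transaction, Hana does not control Nordquist.
After the purchase, Hana's direct stake in Nordquist rises to 10% + 40% = 50%, and Amelia Varga's stake falls to 10%.
Hana holds 50% of Nordquist, so Hana controls Nordquist.
Hana did not control Nordquist before and does after, so the clause is triggered.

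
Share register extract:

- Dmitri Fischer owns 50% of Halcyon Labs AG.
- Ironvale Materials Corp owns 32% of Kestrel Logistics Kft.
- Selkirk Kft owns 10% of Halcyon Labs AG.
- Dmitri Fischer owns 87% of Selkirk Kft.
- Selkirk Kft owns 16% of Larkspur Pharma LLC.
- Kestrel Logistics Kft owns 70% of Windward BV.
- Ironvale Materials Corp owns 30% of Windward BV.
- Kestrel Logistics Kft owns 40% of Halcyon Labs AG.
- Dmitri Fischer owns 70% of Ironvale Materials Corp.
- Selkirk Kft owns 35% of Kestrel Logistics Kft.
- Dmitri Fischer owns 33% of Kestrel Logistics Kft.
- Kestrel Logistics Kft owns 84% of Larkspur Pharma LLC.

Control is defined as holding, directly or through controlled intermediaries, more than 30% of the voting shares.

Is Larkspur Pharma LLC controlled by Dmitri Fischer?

Dmitri holds 87% of Selkirk, so Dmitri controls Selkirk.
Dmitri holds 70% of Ironvale, so Dmitri controls Ironvale.
Selkirk and Dmitri and Ironvale together hold 35% + 33% + 32% = 100% of Kestrel, so Dmitri controls Kestrel.
Kestrel and Selkirk together hold 84% + 16% = 100% of Larkspur, so Dmitri controls Larkspur.

Yes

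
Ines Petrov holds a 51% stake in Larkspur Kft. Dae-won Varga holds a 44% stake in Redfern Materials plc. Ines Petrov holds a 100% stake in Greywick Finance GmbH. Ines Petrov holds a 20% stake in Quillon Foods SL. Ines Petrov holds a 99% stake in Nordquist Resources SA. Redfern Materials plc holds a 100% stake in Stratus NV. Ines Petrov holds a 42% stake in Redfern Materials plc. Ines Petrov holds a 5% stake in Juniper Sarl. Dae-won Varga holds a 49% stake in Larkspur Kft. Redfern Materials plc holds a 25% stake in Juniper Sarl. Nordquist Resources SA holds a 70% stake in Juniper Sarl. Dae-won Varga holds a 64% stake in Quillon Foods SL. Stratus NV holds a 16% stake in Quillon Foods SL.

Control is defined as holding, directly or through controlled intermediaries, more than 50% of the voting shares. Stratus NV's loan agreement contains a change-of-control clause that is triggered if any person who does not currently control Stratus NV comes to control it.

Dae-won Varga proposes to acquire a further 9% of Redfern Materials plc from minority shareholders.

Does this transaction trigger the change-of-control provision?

The purchase changes only Dae-won's holdings, so Dae-won is the only person who could newly come to control Stratus.
Dae-won holds 64% of Quillon, so Dae-won controls Quillon.
Neither Dae-won nor any entity Dae-won controls holds any voting interest in Stratus.
So before the transaction, Dae-won does not control Stratus.
After the purchase, Dae-won's direct stake in Redfern rises to 44% + 9% = 53%.
Dae-won holds 53% of Redfern, so Dae-won controls Redfern.
Redfern holds 100% of Stratus, so Dae-won controls Stratus.
Dae-won did not control Stratus before and does after, so the clause is triggered.

Yes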